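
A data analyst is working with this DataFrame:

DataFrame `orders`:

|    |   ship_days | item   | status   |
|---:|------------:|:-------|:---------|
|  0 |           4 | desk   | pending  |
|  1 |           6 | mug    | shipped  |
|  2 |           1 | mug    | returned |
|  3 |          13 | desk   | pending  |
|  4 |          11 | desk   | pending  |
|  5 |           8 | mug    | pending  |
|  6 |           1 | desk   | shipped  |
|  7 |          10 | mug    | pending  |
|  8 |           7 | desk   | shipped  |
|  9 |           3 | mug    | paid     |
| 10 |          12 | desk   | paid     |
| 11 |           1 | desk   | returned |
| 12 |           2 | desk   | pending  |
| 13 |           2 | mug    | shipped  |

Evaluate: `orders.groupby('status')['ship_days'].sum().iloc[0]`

group by status, sum of ship_days:
status
paid        15
pending     48
returned     2
shipped     16
Name: ship_days, dtype: int64
Reading off the value at position 0, we get 15.

15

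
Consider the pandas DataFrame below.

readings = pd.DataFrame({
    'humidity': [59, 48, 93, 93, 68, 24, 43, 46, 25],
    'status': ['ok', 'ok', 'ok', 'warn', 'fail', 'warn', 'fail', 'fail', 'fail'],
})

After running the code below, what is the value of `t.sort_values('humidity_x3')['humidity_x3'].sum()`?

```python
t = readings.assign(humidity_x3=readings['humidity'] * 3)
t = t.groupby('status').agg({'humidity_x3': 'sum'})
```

add column humidity_x3 = readings['humidity'] * 3:
   humidity status  humidity_x3
0        59     ok          177
1        48     ok          144
2        93     ok          279
3        93   warn          279
4        68   fail          204
5        24   warn           72
6        43   fail          129
7        46   fail          138
8        25   fail           75
group by status, sum of humidity_x3:
        humidity_x3
status             
fail            546
ok              600
warn            351
sort by humidity_x3:
        humidity_x3
status             
warn            351
fail            546
ok              600

1497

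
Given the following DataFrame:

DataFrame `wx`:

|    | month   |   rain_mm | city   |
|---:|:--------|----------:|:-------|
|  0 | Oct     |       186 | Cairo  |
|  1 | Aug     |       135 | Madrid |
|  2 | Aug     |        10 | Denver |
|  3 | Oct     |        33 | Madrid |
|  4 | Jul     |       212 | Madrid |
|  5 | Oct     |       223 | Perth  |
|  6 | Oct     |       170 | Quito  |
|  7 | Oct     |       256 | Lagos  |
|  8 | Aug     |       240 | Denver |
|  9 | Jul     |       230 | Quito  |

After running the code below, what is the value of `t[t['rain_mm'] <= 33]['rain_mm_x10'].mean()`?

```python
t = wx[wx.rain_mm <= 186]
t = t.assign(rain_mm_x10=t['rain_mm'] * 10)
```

filter rows where rain_mm <= 186:
  month  rain_mm    city
0   Oct      186   Cairo
1   Aug      135  Madrid
2   Aug       10  Denver
3   Oct       33  Madrid
6   Oct      170   Quito
add column rain_mm_x10 = t['rain_mm'] * 10:
  month  rain_mm    city  rain_mm_x10
0   Oct      186   Cairo         1860
1   Aug      135  Madrid         1350
2   Aug       10  Denver          100
3   Oct       33  Madrid          330
6   Oct      170   Quito         1700
filter rows where rain_mm <= 33:
  month  rain_mm    city  rain_mm_x10
2   Aug       10  Denver          100
3   Oct       33  Madrid          330
Then the mean of column 'rain_mm_x10': 215.0

215.0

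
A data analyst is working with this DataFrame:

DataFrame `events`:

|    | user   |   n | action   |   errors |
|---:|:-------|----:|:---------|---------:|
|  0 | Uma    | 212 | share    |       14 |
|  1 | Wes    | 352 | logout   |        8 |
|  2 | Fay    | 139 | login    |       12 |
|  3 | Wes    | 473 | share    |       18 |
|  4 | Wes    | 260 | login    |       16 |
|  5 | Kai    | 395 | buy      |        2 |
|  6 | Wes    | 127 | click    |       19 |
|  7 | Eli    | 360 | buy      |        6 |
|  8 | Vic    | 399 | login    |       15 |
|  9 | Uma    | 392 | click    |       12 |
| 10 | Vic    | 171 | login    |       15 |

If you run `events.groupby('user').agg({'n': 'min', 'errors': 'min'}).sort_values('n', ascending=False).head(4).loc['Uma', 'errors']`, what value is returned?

12

group by user: min(n), min(errors):
        n  errors
user             
Eli   360       6
Fay   139      12
Kai   395       2
Uma   212      12
Vic   171      15
Wes   127       8
sort by n descending:
        n  errors
user             
Kai   395       2
Eli   360       6
Uma   212      12
Vic   171      15
Fay   139      12
Wes   127       8
take first 4 rows:
        n  errors
user             
Kai   395       2
Eli   360       6
Uma   212      12
Vic   171      15
Hence 12.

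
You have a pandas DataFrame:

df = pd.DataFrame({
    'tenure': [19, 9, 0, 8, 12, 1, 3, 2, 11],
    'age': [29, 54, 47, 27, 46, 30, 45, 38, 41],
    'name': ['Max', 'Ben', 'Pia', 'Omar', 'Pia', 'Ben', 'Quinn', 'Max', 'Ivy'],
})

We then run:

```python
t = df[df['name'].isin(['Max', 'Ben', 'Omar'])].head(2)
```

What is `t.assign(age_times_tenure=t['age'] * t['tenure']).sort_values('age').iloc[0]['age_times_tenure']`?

551

filter rows where name in ['Max', 'Ben', 'Omar']:
   tenure  age  name
0      19   29   Max
1       9   54   Ben
3       8   27  Omar
5       1   30   Ben
7       2   38   Max
take first 2 rows:
   tenure  age name
0      19   29  Max
1       9   54  Ben
add column age_times_tenure = t['age'] * t['tenure']:
   tenure  age name  age_times_tenure
0      19   29  Max               551
1       9   54  Ben               486
sort by age:
   tenure  age name  age_times_tenure
0      19   29  Max               551
1       9   54  Ben               486
Then the value at position 0, column 'age_times_tenure': 551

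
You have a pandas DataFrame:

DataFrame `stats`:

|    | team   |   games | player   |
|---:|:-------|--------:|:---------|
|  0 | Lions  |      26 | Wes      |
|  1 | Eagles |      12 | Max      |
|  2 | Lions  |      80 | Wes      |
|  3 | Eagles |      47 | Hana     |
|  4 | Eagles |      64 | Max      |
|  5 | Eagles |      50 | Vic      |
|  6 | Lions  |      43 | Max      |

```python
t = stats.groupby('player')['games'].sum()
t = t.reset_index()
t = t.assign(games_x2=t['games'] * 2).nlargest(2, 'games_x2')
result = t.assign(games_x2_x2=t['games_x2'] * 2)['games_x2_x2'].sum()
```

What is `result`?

900

group by player, sum of games:
player
Hana     47
Max     119
Vic      50
Wes     106
Name: games, dtype: int64
reset_index():
  player  games
0   Hana     47
1    Max    119
2    Vic     50
3    Wes    106
add column games_x2 = t['games'] * 2:
  player  games  games_x2
0   Hana     47        94
1    Max    119       238
2    Vic     50       100
3    Wes    106       212
take 2 rows with largest games_x2:
  player  games  games_x2
1    Max    119       238
3    Wes    106       212
add column games_x2_x2 = t['games_x2'] * 2:
  player  games  games_x2  games_x2_x2
1    Max    119       238          476
3    Wes    106       212          424
So sum() = 900.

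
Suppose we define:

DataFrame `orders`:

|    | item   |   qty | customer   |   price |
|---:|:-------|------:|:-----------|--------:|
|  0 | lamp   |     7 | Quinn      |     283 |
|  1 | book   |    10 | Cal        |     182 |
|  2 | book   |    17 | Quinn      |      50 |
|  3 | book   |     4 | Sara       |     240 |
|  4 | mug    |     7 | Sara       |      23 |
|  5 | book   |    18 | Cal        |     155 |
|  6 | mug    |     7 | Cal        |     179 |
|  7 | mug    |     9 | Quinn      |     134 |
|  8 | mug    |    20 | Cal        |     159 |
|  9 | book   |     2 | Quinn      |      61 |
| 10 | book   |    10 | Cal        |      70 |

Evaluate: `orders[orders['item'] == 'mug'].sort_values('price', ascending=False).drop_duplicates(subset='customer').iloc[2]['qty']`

filter rows where item == 'mug':
  item  qty customer  price
4  mug    7     Sara     23
6  mug    7      Cal    179
7  mug    9    Quinn    134
8  mug   20      Cal    159
sort by price descending:
  item  qty customer  price
6  mug    7      Cal    179
8  mug   20      Cal    159
7  mug    9    Quinn    134
4  mug    7     Sara     23
drop duplicate customer (keep=first):
  item  qty customer  price
6  mug    7      Cal    179
7  mug    9    Quinn    134
4  mug    7     Sara     23
value at position 2, column 'qty' → 7

7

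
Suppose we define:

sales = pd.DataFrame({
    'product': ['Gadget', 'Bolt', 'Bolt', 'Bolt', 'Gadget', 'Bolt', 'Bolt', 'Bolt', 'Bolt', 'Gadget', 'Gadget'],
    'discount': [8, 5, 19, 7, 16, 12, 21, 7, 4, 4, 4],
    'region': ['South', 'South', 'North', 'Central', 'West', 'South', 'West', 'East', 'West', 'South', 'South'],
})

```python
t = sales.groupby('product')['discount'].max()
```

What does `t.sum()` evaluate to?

37

group by product, max of discount:
product
Bolt      21
Gadget    16
Name: discount, dtype: int64
So sum() = 37.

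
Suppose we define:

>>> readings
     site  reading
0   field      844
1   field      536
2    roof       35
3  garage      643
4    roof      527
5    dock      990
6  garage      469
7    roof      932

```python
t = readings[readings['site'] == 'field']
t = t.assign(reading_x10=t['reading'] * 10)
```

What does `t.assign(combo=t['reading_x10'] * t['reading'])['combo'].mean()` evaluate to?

4998160.0

filter rows where site == 'field':
    site  reading
0  field      844
1  field      536
add column reading_x10 = t['reading'] * 10:
    site  reading  reading_x10
0  field      844         8440
1  field      536         5360
add column combo = t['reading_x10'] * t['reading']:
    site  reading  reading_x10    combo
0  field      844         8440  7123360
1  field      536         5360  2872960
The mean of column 'combo' is 4998160.0.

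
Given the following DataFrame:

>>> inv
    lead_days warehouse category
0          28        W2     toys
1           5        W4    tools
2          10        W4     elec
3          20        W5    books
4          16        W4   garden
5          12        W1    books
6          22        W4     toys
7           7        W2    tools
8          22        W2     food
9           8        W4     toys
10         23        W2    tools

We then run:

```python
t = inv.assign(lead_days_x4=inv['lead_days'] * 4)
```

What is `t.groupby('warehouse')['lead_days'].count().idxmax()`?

add column lead_days_x4 = inv['lead_days'] * 4:
    lead_days warehouse category  lead_days_x4
0          28        W2     toys           112
1           5        W4    tools            20
2          10        W4     elec            40
3          20        W5    books            80
4          16        W4   garden            64
5          12        W1    books            48
6          22        W4     toys            88
7           7        W2    tools            28
8          22        W2     food            88
9           8        W4     toys            32
10         23        W2    tools            92
group by warehouse, count of lead_days:
warehouse
W1    1
W2    4
W4    5
W5    1
Name: lead_days, dtype: int64

W4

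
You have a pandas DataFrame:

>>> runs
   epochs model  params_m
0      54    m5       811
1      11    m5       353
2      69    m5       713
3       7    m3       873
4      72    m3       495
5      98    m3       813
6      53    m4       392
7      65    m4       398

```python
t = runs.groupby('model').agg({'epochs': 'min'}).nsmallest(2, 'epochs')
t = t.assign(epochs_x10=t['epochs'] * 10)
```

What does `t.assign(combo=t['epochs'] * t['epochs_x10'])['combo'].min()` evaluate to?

group by model, min of epochs:
       epochs
model        
m3          7
m4         53
m5         11
take 2 rows with smallest epochs:
       epochs
model        
m3          7
m5         11
add column epochs_x10 = t['epochs'] * 10:
       epochs  epochs_x10
model                    
m3          7          70
m5         11         110
add column combo = t['epochs'] * t['epochs_x10']:
       epochs  epochs_x10  combo
model                           
m3          7          70    490
m5         11         110   1210
Finally, min of column 'combo' = 490.

490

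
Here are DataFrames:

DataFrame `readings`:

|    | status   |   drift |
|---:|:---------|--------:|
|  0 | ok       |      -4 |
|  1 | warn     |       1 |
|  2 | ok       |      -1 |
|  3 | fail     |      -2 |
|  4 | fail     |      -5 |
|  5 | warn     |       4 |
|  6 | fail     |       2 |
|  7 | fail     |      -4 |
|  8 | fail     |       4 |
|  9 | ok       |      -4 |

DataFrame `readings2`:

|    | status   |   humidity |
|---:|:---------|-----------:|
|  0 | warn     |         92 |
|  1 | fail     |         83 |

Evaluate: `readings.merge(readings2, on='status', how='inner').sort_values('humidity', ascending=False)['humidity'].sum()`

merge on 'status' (how='inner') → 7 rows:
  status  drift  humidity
0   warn      1        92
1   fail     -2        83
2   fail     -5        83
3   warn      4        92
4   fail      2        83
5   fail     -4        83
6   fail      4        83
sort by humidity descending:
  status  drift  humidity
0   warn      1        92
3   warn      4        92
1   fail     -2        83
2   fail     -5        83
4   fail      2        83
5   fail     -4        83
6   fail      4        83
Reading off the sum of column 'humidity', we get 599.

599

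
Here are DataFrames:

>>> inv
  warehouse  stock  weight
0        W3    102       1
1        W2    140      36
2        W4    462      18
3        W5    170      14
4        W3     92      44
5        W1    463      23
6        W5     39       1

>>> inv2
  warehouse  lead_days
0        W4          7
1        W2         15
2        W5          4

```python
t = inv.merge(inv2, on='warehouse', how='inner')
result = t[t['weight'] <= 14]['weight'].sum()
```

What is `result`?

15

merge on 'warehouse' (how='inner') → 4 rows:
  warehouse  stock  weight  lead_days
0        W2    140      36         15
1        W4    462      18          7
2        W5    170      14          4
3        W5     39       1          4
filter rows where weight <= 14:
  warehouse  stock  weight  lead_days
2        W5    170      14          4
3        W5     39       1          4
Reading off the sum of column 'weight', we get 15.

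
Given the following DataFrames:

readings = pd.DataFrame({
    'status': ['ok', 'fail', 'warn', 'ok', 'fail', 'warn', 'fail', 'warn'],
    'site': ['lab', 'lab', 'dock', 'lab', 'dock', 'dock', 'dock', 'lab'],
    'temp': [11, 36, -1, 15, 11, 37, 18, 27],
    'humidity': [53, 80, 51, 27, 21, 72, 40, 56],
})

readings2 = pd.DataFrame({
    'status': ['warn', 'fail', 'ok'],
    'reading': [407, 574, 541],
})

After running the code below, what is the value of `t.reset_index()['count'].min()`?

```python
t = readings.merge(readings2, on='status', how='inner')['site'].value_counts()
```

merge on 'status' (how='inner') → 8 rows:
  status  site  temp  humidity  reading
0     ok   lab    11        53      541
1   fail   lab    36        80      574
2   warn  dock    -1        51      407
3     ok   lab    15        27      541
4   fail  dock    11        21      574
5   warn  dock    37        72      407
6   fail  dock    18        40      574
7   warn   lab    27        56      407
value_counts of site:
site
lab     4
dock    4
Name: count, dtype: int64
reset_index():
   site  count
0   lab      4
1  dock      4
Reading off the min of column 'count', we get 4.

4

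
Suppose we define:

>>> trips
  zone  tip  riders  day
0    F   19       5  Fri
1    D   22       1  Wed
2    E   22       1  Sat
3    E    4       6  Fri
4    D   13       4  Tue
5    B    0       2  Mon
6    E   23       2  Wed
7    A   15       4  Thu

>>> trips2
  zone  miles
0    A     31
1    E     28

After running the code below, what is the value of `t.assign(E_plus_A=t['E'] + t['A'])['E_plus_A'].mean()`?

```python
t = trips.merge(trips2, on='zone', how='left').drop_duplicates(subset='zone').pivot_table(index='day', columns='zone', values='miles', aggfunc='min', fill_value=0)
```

29.5

merge on 'zone' (how='left') → 8 rows:
  zone  tip  riders  day  miles
0    F   19       5  Fri    NaN
1    D   22       1  Wed    NaN
2    E   22       1  Sat   28.0
3    E    4       6  Fri   28.0
4    D   13       4  Tue    NaN
5    B    0       2  Mon    NaN
6    E   23       2  Wed   28.0
7    A   15       4  Thu   31.0
drop duplicate zone (keep=first):
  zone  tip  riders  day  miles
0    F   19       5  Fri    NaN
1    D   22       1  Wed    NaN
2    E   22       1  Sat   28.0
5    B    0       2  Mon    NaN
7    A   15       4  Thu   31.0
pivot: rows=day, cols=zone, min(miles):
zone     A     E
day             
Sat    0.0  28.0
Thu   31.0   0.0
add column E_plus_A = t['E'] + t['A']:
zone     A     E  E_plus_A
day                       
Sat    0.0  28.0      28.0
Thu   31.0   0.0      31.0
Taking the mean of column 'E_plus_A' gives 29.5.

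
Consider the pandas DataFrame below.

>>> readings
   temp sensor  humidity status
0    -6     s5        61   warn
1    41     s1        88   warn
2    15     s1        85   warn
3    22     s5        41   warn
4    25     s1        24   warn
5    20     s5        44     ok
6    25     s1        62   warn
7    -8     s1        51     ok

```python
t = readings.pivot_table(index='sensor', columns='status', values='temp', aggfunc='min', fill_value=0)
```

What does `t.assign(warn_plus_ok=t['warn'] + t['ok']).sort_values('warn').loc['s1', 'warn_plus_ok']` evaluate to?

7

pivot: rows=sensor, cols=status, min(temp):
status  ok  warn
sensor          
s1      -8    15
s5      20    -6
add column warn_plus_ok = t['warn'] + t['ok']:
status  ok  warn  warn_plus_ok
sensor                        
s1      -8    15             7
s5      20    -6            14
sort by warn:
status  ok  warn  warn_plus_ok
sensor                        
s5      20    -6            14
s1      -8    15             7
Finally, value at row 's1', column 'warn_plus_ok' = 7.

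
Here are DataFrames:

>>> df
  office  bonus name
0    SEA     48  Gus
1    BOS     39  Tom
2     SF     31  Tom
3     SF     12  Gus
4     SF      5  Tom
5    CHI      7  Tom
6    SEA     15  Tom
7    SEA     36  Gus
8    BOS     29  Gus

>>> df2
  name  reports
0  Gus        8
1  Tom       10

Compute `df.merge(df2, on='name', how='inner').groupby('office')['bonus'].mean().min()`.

7.0

merge on 'name' (how='inner') → 9 rows:
  office  bonus name  reports
0    SEA     48  Gus        8
1    BOS     39  Tom       10
2     SF     31  Tom       10
3     SF     12  Gus        8
4     SF      5  Tom       10
5    CHI      7  Tom       10
6    SEA     15  Tom       10
7    SEA     36  Gus        8
8    BOS     29  Gus        8
group by office, mean of bonus:
office
BOS    34.0
CHI     7.0
SEA    33.0
SF     16.0
Name: bonus, dtype: float64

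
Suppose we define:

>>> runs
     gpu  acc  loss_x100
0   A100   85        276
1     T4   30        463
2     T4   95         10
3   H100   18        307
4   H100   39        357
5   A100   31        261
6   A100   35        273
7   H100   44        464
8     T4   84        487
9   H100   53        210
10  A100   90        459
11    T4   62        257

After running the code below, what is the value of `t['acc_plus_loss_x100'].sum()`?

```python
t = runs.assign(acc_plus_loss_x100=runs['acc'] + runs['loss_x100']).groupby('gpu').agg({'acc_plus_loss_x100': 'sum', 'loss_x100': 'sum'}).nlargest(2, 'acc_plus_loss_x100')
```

3002

add column acc_plus_loss_x100 = runs['acc'] + runs['loss_x100']:
     gpu  acc  loss_x100  acc_plus_loss_x100
0   A100   85        276                 361
1     T4   30        463                 493
2     T4   95         10                 105
3   H100   18        307                 325
4   H100   39        357                 396
5   A100   31        261                 292
6   A100   35        273                 308
7   H100   44        464                 508
8     T4   84        487                 571
9   H100   53        210                 263
10  A100   90        459                 549
11    T4   62        257                 319
group by gpu: sum(acc_plus_loss_x100), sum(loss_x100):
      acc_plus_loss_x100  loss_x100
gpu                                
A100                1510       1269
H100                1492       1338
T4                  1488       1217
take 2 rows with largest acc_plus_loss_x100:
      acc_plus_loss_x100  loss_x100
gpu                                
A100                1510       1269
H100                1492       1338
Finally, sum of column 'acc_plus_loss_x100' = 3002.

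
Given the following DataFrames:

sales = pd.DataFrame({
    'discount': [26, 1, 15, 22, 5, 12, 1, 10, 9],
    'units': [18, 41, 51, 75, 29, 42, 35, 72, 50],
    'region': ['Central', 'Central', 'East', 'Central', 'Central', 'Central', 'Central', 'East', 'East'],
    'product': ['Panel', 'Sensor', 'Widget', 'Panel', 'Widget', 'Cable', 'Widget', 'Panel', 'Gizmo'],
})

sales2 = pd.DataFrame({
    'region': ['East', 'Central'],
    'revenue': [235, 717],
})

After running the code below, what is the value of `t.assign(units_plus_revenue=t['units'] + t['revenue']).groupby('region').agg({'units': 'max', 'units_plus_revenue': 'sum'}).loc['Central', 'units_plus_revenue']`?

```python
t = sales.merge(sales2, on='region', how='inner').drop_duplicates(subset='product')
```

2252

merge on 'region' (how='inner') → 9 rows:
   discount  units   region product  revenue
0        26     18  Central   Panel      717
1         1     41  Central  Sensor      717
2        15     51     East  Widget      235
3        22     75  Central   Panel      717
4         5     29  Central  Widget      717
5        12     42  Central   Cable      717
6         1     35  Central  Widget      717
7        10     72     East   Panel      235
8         9     50     East   Gizmo      235
drop duplicate product (keep=first):
   discount  units   region product  revenue
0        26     18  Central   Panel      717
1         1     41  Central  Sensor      717
2        15     51     East  Widget      235
5        12     42  Central   Cable      717
8         9     50     East   Gizmo      235
add column units_plus_revenue = t['units'] + t['revenue']:
   discount  units   region product  revenue  units_plus_revenue
0        26     18  Central   Panel      717                 735
1         1     41  Central  Sensor      717                 758
2        15     51     East  Widget      235                 286
5        12     42  Central   Cable      717                 759
8         9     50     East   Gizmo      235                 285
group by region: max(units), sum(units_plus_revenue):
         units  units_plus_revenue
region                            
Central     42                2252
East        51                 571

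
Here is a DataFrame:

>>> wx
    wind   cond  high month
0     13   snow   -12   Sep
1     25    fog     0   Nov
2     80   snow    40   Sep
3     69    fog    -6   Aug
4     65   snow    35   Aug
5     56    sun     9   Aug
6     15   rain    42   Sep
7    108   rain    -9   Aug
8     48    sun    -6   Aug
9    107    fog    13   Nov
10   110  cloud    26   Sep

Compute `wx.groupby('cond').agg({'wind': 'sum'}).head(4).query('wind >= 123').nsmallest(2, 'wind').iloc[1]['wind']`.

158

group by cond, sum of wind:
       wind
cond       
cloud   110
fog     201
rain    123
snow    158
sun     104
take first 4 rows:
       wind
cond       
cloud   110
fog     201
rain    123
snow    158
filter rows where wind >= 123:
      wind
cond      
fog    201
rain   123
snow   158
take 2 rows with smallest wind:
      wind
cond      
rain   123
snow   158
Taking the value at position 1, column 'wind' gives 158.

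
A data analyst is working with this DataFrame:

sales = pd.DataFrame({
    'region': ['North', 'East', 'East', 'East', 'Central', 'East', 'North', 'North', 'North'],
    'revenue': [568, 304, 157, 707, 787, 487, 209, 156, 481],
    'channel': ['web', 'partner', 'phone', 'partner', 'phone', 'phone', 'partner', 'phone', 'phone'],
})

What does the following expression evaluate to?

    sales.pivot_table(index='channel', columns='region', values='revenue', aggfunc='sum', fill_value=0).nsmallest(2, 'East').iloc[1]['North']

pivot: rows=channel, cols=region, sum(revenue):
region   Central  East  North
channel                      
partner        0  1011    209
phone        787   644    637
web            0     0    568
take 2 rows with smallest East:
region   Central  East  North
channel                      
web            0     0    568
phone        787   644    637

637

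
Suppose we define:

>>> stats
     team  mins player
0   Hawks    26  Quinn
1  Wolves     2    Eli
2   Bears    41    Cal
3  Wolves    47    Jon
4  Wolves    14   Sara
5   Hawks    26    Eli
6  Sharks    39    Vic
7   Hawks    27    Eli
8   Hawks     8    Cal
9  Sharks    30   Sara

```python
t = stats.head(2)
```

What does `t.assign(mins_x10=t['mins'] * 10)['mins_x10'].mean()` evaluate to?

take first 2 rows:
     team  mins player
0   Hawks    26  Quinn
1  Wolves     2    Eli
add column mins_x10 = t['mins'] * 10:
     team  mins player  mins_x10
0   Hawks    26  Quinn       260
1  Wolves     2    Eli        20

140.0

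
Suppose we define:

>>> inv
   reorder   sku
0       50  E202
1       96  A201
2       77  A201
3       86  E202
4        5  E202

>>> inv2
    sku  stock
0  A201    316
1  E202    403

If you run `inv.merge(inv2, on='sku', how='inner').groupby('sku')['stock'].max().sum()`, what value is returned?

719

merge on 'sku' (how='inner') → 5 rows:
   reorder   sku  stock
0       50  E202    403
1       96  A201    316
2       77  A201    316
3       86  E202    403
4        5  E202    403
group by sku, max of stock:
sku
A201    316
E202    403
Name: stock, dtype: int64
Taking the sum of the resulting series gives 719.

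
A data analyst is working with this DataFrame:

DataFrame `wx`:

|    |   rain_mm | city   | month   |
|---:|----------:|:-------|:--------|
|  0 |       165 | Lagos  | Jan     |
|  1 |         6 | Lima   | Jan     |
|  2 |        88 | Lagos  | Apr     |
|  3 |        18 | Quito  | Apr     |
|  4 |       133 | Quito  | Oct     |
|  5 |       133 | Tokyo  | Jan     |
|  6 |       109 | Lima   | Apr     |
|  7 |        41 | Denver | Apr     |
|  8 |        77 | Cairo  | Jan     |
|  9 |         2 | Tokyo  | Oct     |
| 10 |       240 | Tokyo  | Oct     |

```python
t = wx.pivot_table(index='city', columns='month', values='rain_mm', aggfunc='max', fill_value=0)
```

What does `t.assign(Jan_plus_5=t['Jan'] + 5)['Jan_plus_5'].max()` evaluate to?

170

pivot: rows=city, cols=month, max(rain_mm):
month   Apr  Jan  Oct
city                 
Cairo     0   77    0
Denver   41    0    0
Lagos    88  165    0
Lima    109    6    0
Quito    18    0  133
Tokyo     0  133  240
add column Jan_plus_5 = t['Jan'] + 5:
month   Apr  Jan  Oct  Jan_plus_5
city                             
Cairo     0   77    0          82
Denver   41    0    0           5
Lagos    88  165    0         170
Lima    109    6    0          11
Quito    18    0  133           5
Tokyo     0  133  240         138
Hence 170.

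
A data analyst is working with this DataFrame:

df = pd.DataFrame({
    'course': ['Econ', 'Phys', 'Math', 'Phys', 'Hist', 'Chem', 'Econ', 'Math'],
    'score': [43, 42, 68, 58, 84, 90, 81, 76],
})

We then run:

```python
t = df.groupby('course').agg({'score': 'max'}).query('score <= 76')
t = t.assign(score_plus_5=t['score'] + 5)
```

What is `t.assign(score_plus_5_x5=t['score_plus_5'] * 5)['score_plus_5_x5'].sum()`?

group by course, max of score:
        score
course       
Chem       90
Econ       81
Hist       84
Math       76
Phys       58
filter rows where score <= 76:
        score
course       
Math       76
Phys       58
add column score_plus_5 = t['score'] + 5:
        score  score_plus_5
course                     
Math       76            81
Phys       58            63
add column score_plus_5_x5 = t['score_plus_5'] * 5:
        score  score_plus_5  score_plus_5_x5
course                                      
Math       76            81              405
Phys       58            63              315
So sum() = 720.

720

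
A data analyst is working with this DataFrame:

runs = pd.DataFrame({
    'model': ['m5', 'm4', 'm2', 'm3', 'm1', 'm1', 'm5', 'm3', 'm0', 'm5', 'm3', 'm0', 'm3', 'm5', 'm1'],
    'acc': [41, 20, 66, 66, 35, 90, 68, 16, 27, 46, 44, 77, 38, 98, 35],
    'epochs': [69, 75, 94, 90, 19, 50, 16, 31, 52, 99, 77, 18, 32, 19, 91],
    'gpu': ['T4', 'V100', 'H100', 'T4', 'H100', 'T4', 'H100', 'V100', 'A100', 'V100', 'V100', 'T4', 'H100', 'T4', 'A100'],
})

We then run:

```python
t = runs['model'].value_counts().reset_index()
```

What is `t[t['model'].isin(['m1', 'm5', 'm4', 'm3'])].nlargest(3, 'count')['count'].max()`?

4

value_counts of model:
model
m5    4
m3    4
m1    3
m0    2
m4    1
m2    1
Name: count, dtype: int64
reset_index():
  model  count
0    m5      4
1    m3      4
2    m1      3
3    m0      2
4    m4      1
5    m2      1
filter rows where model in ['m1', 'm5', 'm4', 'm3']:
  model  count
0    m5      4
1    m3      4
2    m1      3
4    m4      1
take 3 rows with largest count:
  model  count
0    m5      4
1    m3      4
2    m1      3
Hence 4.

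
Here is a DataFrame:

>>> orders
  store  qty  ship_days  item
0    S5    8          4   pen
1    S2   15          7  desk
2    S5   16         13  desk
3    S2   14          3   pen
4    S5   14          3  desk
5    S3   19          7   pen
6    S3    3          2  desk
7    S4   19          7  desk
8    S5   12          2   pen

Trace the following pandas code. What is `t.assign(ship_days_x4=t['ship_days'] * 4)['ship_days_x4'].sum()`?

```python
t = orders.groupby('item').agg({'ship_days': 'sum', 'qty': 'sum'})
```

192

group by item: sum(ship_days), sum(qty):
      ship_days  qty
item                
desk         32   67
pen          16   53
add column ship_days_x4 = t['ship_days'] * 4:
      ship_days  qty  ship_days_x4
item                              
desk         32   67           128
pen          16   53            64
Reading off the sum of column 'ship_days_x4', we get 192.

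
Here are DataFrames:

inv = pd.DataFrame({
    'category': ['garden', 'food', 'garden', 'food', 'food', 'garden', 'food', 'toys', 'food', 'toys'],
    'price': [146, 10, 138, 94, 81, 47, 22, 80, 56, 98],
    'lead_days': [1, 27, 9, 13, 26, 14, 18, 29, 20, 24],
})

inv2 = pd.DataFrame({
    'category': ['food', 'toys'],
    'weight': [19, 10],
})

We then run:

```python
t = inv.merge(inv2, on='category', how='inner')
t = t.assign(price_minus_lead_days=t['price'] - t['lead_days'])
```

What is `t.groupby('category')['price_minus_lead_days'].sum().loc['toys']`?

merge on 'category' (how='inner') → 7 rows:
  category  price  lead_days  weight
0     food     10         27      19
1     food     94         13      19
2     food     81         26      19
3     food     22         18      19
4     toys     80         29      10
5     food     56         20      19
6     toys     98         24      10
add column price_minus_lead_days = t['price'] - t['lead_days']:
  category  price  lead_days  weight  price_minus_lead_days
0     food     10         27      19                    -17
1     food     94         13      19                     81
2     food     81         26      19                     55
3     food     22         18      19                      4
4     toys     80         29      10                     51
5     food     56         20      19                     36
6     toys     98         24      10                     74
group by category, sum of price_minus_lead_days:
category
food    159
toys    125
Name: price_minus_lead_days, dtype: int64
The value at index 'toys' is 125.

125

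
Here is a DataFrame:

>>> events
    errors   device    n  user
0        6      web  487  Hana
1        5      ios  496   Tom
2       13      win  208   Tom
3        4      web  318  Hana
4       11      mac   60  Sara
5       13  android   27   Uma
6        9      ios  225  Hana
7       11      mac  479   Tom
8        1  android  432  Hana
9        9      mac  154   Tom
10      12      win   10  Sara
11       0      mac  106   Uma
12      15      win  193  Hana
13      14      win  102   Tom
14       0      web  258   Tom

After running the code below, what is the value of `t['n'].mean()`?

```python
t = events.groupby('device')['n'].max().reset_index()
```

420.4

group by device, max of n:
device
android    432
ios        496
mac        479
web        487
win        208
Name: n, dtype: int64
reset_index():
    device    n
0  android  432
1      ios  496
2      mac  479
3      web  487
4      win  208
Reading off the mean of column 'n', we get 420.4.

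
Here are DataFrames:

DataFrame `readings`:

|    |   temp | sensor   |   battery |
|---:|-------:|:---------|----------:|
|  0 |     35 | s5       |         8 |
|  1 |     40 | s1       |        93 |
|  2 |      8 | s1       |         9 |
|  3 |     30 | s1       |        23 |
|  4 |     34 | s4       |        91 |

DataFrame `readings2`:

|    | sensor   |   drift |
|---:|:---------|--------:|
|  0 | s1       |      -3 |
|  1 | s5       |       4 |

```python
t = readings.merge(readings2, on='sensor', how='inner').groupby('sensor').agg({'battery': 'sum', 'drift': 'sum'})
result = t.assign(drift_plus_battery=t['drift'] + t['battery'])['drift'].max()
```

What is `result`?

merge on 'sensor' (how='inner') → 4 rows:
   temp sensor  battery  drift
0    35     s5        8      4
1    40     s1       93     -3
2     8     s1        9     -3
3    30     s1       23     -3
group by sensor: sum(battery), sum(drift):
        battery  drift
sensor                
s1          125     -9
s5            8      4
add column drift_plus_battery = t['drift'] + t['battery']:
        battery  drift  drift_plus_battery
sensor                                    
s1          125     -9                 116
s5            8      4                  12

4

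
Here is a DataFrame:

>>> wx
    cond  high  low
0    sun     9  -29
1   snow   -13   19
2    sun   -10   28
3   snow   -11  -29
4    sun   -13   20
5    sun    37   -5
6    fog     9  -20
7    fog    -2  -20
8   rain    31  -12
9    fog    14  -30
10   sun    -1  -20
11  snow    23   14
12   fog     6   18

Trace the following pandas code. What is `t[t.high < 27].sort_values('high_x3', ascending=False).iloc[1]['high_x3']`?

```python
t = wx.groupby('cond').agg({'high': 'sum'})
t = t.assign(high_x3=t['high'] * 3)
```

-3

group by cond, sum of high:
      high
cond      
fog     27
rain    31
snow    -1
sun     22
add column high_x3 = t['high'] * 3:
      high  high_x3
cond               
fog     27       81
rain    31       93
snow    -1       -3
sun     22       66
filter rows where high < 27:
      high  high_x3
cond               
snow    -1       -3
sun     22       66
sort by high_x3 descending:
      high  high_x3
cond               
sun     22       66
snow    -1       -3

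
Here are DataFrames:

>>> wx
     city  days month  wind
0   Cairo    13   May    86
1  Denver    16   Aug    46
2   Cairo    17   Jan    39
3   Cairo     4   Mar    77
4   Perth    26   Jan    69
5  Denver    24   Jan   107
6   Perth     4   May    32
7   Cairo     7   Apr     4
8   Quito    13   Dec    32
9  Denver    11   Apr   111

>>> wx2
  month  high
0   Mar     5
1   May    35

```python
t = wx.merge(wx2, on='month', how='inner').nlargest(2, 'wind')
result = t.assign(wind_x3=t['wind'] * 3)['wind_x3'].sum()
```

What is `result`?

merge on 'month' (how='inner') → 3 rows:
    city  days month  wind  high
0  Cairo    13   May    86    35
1  Cairo     4   Mar    77     5
2  Perth     4   May    32    35
take 2 rows with largest wind:
    city  days month  wind  high
0  Cairo    13   May    86    35
1  Cairo     4   Mar    77     5
add column wind_x3 = t['wind'] * 3:
    city  days month  wind  high  wind_x3
0  Cairo    13   May    86    35      258
1  Cairo     4   Mar    77     5      231

489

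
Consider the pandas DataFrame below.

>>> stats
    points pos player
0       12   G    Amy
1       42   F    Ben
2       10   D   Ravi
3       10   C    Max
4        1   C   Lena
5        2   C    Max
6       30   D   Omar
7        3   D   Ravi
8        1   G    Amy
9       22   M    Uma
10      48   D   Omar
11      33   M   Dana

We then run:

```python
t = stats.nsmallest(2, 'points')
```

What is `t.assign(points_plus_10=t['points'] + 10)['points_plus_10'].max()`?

11

take 2 rows with smallest points:
   points pos player
4       1   C   Lena
8       1   G    Amy
add column points_plus_10 = t['points'] + 10:
   points pos player  points_plus_10
4       1   C   Lena              11
8       1   G    Amy              11
Finally, max of column 'points_plus_10' = 11.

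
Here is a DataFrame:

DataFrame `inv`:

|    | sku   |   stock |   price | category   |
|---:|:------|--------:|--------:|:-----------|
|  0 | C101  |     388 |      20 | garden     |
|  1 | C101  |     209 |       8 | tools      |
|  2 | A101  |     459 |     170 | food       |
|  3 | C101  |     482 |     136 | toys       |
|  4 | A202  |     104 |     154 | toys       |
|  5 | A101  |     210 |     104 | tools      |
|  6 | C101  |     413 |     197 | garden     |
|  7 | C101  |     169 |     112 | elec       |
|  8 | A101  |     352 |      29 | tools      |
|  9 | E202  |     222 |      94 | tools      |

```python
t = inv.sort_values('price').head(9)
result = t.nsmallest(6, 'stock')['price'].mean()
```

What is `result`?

sort by price:
    sku  stock  price category
1  C101    209      8    tools
0  C101    388     20   garden
8  A101    352     29    tools
9  E202    222     94    tools
5  A101    210    104    tools
7  C101    169    112     elec
3  C101    482    136     toys
4  A202    104    154     toys
2  A101    459    170     food
6  C101    413    197   garden
take first 9 rows:
    sku  stock  price category
1  C101    209      8    tools
0  C101    388     20   garden
8  A101    352     29    tools
9  E202    222     94    tools
5  A101    210    104    tools
7  C101    169    112     elec
3  C101    482    136     toys
4  A202    104    154     toys
2  A101    459    170     food
take 6 rows with smallest stock:
    sku  stock  price category
4  A202    104    154     toys
7  C101    169    112     elec
1  C101    209      8    tools
5  A101    210    104    tools
9  E202    222     94    tools
8  A101    352     29    tools
The mean of column 'price' is 83.5.

83.5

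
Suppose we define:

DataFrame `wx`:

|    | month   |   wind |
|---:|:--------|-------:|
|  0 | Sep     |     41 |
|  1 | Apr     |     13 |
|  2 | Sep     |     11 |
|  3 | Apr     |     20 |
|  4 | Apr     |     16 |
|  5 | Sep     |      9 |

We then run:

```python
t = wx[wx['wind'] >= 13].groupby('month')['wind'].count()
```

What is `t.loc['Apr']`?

filter rows where wind >= 13:
  month  wind
0   Sep    41
1   Apr    13
3   Apr    20
4   Apr    16
group by month, count of wind:
month
Apr    3
Sep    1
Name: wind, dtype: int64
Taking the value at index 'Apr' gives 3.

3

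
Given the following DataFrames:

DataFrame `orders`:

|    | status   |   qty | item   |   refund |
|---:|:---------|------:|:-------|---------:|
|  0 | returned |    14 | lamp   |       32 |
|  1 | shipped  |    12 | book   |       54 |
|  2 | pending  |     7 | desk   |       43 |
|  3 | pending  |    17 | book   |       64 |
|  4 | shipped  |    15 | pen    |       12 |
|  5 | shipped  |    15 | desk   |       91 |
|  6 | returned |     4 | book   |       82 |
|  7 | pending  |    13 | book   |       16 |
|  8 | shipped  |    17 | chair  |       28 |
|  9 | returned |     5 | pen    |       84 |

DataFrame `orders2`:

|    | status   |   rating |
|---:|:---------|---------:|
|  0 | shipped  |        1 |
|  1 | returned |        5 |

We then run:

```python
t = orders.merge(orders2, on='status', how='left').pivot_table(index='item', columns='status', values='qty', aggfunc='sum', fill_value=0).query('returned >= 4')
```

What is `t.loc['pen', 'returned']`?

5

merge on 'status' (how='left') → 10 rows:
     status  qty   item  refund  rating
0  returned   14   lamp      32     5.0
1   shipped   12   book      54     1.0
2   pending    7   desk      43     NaN
3   pending   17   book      64     NaN
4   shipped   15    pen      12     1.0
5   shipped   15   desk      91     1.0
6  returned    4   book      82     5.0
7   pending   13   book      16     NaN
8   shipped   17  chair      28     1.0
9  returned    5    pen      84     5.0
pivot: rows=item, cols=status, sum(qty):
status  pending  returned  shipped
item                              
book         30         4       12
chair         0         0       17
desk          7         0       15
lamp          0        14        0
pen           0         5       15
filter rows where returned >= 4:
status  pending  returned  shipped
item                              
book         30         4       12
lamp          0        14        0
pen           0         5       15
Finally, value at row 'pen', column 'returned' = 5.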